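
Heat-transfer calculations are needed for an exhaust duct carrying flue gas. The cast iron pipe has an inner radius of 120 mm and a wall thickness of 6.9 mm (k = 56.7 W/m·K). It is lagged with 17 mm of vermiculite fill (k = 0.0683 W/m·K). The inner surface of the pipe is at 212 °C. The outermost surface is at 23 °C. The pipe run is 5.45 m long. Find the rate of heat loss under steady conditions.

Q ≈ 3510 W

Radial resistances (cylindrical: R_cond = ln(r_o/r_i)/(2πkL), R_conv = 1/(h·2πrL)):
R_cast iron pipe wall = ln(126.9/120)/(2π×56.7×5.45) = 2.879×10^-5 K/W
R_vermiculite fill = ln(143.9/126.9)/(2π×0.0683×5.45) = 0.05375 K/W
R_total = 0.05378 K/W
Q = ΔT/R_total = 189/0.05378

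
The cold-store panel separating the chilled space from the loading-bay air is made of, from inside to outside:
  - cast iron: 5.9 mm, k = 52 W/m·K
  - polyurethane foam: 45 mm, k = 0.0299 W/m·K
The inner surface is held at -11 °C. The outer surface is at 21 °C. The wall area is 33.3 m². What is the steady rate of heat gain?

Q ≈ 708 W

Thermal resistances in series:
R_cast iron = L/(kA) = 0.0059/(52×33.3) = 3.407×10^-6 K/W
R_polyurethane foam = L/(kA) = 0.045/(0.0299×33.3) = 0.0452 K/W
R_total = 0.0452 K/W
Q = ΔT / R_total = 32 / 0.0452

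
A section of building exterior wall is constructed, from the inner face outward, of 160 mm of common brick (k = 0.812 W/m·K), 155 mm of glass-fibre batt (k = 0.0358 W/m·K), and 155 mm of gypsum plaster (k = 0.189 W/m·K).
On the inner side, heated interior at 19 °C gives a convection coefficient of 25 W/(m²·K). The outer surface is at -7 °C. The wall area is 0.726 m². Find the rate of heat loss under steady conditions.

Q ≈ 3.5 W

Using the resistance-network approach (series):
R_inner film = 1/(h_i·A) = 1/(25×0.726) = 0.0551 K/W
R_common brick = L/(kA) = 0.16/(0.812×0.726) = 0.2714 K/W
R_glass-fibre batt = L/(kA) = 0.155/(0.0358×0.726) = 5.964 K/W
R_gypsum plaster = L/(kA) = 0.155/(0.189×0.726) = 1.13 K/W
R_total = 7.42 K/W
Q = ΔT / R_total = 26 / 7.42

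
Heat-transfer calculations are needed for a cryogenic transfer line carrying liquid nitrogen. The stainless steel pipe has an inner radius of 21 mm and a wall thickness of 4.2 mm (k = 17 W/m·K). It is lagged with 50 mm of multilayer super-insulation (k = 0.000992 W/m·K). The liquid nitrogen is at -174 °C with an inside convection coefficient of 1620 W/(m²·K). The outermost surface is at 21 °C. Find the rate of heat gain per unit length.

Radial resistances (cylindrical: R_cond = ln(r_o/r_i)/(2πkL), R_conv = 1/(h·2πrL)):
R_inner film = 1/(h_i·2πr₁L) = 1/(1620×2π×0.021×1) = 0.004678 K/W
R_stainless steel pipe wall = ln(25.2/21)/(2π×17×1) = 0.001707 K/W
R_multilayer super-insulation = ln(75.2/25.2)/(2π×0.000992×1) = 175.4 K/W
R_total = 175.4 K/W
Q = ΔT/R_total = 195/175.4

q′ ≈ 1.11 W/m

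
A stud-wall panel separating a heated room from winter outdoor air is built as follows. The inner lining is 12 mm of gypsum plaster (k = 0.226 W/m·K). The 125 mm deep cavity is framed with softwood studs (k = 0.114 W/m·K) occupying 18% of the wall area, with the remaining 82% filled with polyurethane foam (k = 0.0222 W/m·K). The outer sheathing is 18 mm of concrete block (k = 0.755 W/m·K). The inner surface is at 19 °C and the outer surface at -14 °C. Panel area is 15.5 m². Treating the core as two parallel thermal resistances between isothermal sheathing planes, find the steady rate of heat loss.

Q ≈ 155 W

Sheathing layers in series; stud and cavity paths in parallel between them.
R_inner = 0.012/(0.226×15.5) = 0.003426 K/W
R_stud  = 0.125/(0.114×0.18×15.5) = 0.393 K/W
R_cav   = 0.125/(0.0222×0.82×15.5) = 0.443 K/W
1/R_core = 1/R_stud + 1/R_cav → R_core = 0.2083 K/W
R_outer = 0.018/(0.755×15.5) = 0.001538 K/W
R_total = 0.2132 K/W
Q = ΔT/R_total = 33/0.2132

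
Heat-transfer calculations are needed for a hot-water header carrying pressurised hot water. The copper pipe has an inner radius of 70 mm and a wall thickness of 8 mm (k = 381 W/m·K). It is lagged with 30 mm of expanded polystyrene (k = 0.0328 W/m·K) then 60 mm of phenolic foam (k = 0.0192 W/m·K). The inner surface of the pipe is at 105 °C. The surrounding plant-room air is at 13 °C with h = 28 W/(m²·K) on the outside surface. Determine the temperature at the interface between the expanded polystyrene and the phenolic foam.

Per-layer cylindrical resistances, series-summed:
R_copper pipe wall = ln(78/70)/(2π×381×1) = 4.52×10^-5 K/W
R_expanded polystyrene = ln(108/78)/(2π×0.0328×1) = 1.579 K/W
R_phenolic foam = ln(168/108)/(2π×0.0192×1) = 3.662 K/W
R_outer film = 1/(h_o·2πr_oL) = 1/(28×2π×0.168×1) = 0.03383 K/W
R_total = 5.275 K/W
Q = ΔT/R_total = 92/5.275
Q = 17.4 W/m
T_interface = T_inner − Q·ΣR(inner→interface) = 105 − 17.4×1.579

T ≈ 77.5 °C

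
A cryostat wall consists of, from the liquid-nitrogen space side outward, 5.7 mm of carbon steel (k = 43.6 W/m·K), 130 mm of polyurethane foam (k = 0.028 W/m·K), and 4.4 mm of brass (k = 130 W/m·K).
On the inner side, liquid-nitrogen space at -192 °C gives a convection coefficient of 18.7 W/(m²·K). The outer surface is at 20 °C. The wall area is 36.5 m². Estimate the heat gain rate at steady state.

Q ≈ 1650 W

Treating each layer as a thermal resistance in series:
R_inner film = 1/(h_i·A) = 1/(18.7×36.5) = 0.001465 K/W
R_carbon steel = L/(kA) = 0.0057/(43.6×36.5) = 3.582×10^-6 K/W
R_polyurethane foam = L/(kA) = 0.13/(0.028×36.5) = 0.1272 K/W
R_brass = L/(kA) = 0.0044/(130×36.5) = 9.273×10^-7 K/W
R_total = 0.1287 K/W
Q = ΔT / R_total = 212 / 0.1287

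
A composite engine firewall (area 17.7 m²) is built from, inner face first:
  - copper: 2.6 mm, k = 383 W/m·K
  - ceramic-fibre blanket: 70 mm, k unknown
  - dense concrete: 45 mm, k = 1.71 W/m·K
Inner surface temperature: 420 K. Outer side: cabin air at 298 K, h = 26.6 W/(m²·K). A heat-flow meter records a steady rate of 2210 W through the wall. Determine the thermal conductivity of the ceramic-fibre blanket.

k ≈ 0.0767 W/(m·K)

Using the resistance-network approach (series):
R_copper = L/(kA) = 0.0026/(383×17.7) = 3.835×10^-7 K/W
R_dense concrete = L/(kA) = 0.045/(1.71×17.7) = 0.001487 K/W
R_outer film = 1/(h_o·A) = 1/(26.6×17.7) = 0.002124 K/W
Sum of known resistances R_other = 0.003611 K/W
Total R = ΔT/Q = 122/2210 = 0.0552 K/W
R_ceramic-fibre blanket = R_total − R_other = 0.05159 K/W
k = L/(R·A) = 0.07/(0.05159×17.7)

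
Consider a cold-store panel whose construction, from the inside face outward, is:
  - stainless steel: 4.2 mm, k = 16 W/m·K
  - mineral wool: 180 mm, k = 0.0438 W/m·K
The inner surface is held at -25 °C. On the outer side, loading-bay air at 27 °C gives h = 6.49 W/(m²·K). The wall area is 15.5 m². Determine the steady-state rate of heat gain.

Q ≈ 189 W

Using the resistance-network approach (series):
R_stainless steel = L/(kA) = 0.0042/(16×15.5) = 1.694×10^-5 K/W
R_mineral wool = L/(kA) = 0.18/(0.0438×15.5) = 0.2651 K/W
R_outer film = 1/(h_o·A) = 1/(6.49×15.5) = 0.009941 K/W
R_total = 0.2751 K/W
Q = ΔT / R_total = 52 / 0.2751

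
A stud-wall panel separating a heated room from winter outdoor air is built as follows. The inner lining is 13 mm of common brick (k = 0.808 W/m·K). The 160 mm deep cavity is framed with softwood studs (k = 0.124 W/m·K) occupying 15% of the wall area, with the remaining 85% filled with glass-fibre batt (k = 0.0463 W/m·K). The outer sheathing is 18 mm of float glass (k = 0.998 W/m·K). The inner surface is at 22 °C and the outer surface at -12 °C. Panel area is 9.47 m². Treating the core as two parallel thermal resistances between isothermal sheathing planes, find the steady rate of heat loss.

Sheathing layers in series; stud and cavity paths in parallel between them.
R_inner = 0.013/(0.808×9.47) = 0.001699 K/W
R_stud  = 0.16/(0.124×0.15×9.47) = 0.9084 K/W
R_cav   = 0.16/(0.0463×0.85×9.47) = 0.4293 K/W
1/R_core = 1/R_stud + 1/R_cav → R_core = 0.2915 K/W
R_outer = 0.018/(0.998×9.47) = 0.001905 K/W
R_total = 0.2951 K/W
Q = ΔT/R_total = 34/0.2951

Q ≈ 115 W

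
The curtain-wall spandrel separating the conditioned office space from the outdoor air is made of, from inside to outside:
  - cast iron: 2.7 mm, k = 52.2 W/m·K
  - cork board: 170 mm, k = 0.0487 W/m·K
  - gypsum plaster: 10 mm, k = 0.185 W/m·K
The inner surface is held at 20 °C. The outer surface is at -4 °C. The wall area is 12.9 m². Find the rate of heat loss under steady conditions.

Q ≈ 87.3 W

Series thermal resistances:
R_cast iron = L/(kA) = 0.0027/(52.2×12.9) = 4.01×10^-6 K/W
R_cork board = L/(kA) = 0.17/(0.0487×12.9) = 0.2706 K/W
R_gypsum plaster = L/(kA) = 0.01/(0.185×12.9) = 0.00419 K/W
R_total = 0.2748 K/W
Q = ΔT / R_total = 24 / 0.2748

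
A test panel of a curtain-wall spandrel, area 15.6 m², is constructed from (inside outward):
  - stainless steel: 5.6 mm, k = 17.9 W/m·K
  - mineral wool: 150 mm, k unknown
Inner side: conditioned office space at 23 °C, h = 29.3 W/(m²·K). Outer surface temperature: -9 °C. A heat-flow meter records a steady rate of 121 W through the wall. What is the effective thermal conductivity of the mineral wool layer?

k ≈ 0.0367 W/(m·K)

Treating each layer as a thermal resistance in series:
R_inner film = 1/(h_i·A) = 1/(29.3×15.6) = 0.002188 K/W
R_stainless steel = L/(kA) = 0.0056/(17.9×15.6) = 2.005×10^-5 K/W
Sum of known resistances R_other = 0.002208 K/W
Total R = ΔT/Q = 32/121 = 0.2645 K/W
R_mineral wool = R_total − R_other = 0.2623 K/W
k = L/(R·A) = 0.15/(0.2623×15.6)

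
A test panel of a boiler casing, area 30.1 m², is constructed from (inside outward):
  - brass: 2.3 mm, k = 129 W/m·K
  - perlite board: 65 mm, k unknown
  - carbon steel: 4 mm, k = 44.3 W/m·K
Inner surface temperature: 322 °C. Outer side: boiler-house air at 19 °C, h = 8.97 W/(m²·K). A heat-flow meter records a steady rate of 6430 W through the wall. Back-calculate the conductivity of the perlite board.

k ≈ 0.0497 W/(m·K)

Treating each layer as a thermal resistance in series:
R_brass = L/(kA) = 0.0023/(129×30.1) = 5.923×10^-7 K/W
R_carbon steel = L/(kA) = 0.004/(44.3×30.1) = 3×10^-6 K/W
R_outer film = 1/(h_o·A) = 1/(8.97×30.1) = 0.003704 K/W
Sum of known resistances R_other = 0.003707 K/W
Total R = ΔT/Q = 303/6430 = 0.04712 K/W
R_perlite board = R_total − R_other = 0.04342 K/W
k = L/(R·A) = 0.065/(0.04342×30.1)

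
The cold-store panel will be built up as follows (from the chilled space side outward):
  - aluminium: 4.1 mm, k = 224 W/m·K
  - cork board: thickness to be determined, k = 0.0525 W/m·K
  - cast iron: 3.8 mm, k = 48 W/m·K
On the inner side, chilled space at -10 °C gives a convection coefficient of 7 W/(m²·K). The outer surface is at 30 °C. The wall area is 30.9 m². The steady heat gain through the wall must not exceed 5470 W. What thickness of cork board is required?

Thermal resistances in series:
R_inner film = 1/(h_i·A) = 1/(7×30.9) = 0.004623 K/W
R_aluminium = L/(kA) = 0.0041/(224×30.9) = 5.923×10^-7 K/W
R_cast iron = L/(kA) = 0.0038/(48×30.9) = 2.562×10^-6 K/W
Sum of the known resistances R_other = 0.004626 K/W
Required total resistance R_tot = ΔT/Q_allow = 40/5470 = 0.007313 K/W
R_cork board = R_tot − R_other = 0.002686 K/W
L = R·k·A = 0.002686×0.0525×30.9

L ≈ 4.36 mm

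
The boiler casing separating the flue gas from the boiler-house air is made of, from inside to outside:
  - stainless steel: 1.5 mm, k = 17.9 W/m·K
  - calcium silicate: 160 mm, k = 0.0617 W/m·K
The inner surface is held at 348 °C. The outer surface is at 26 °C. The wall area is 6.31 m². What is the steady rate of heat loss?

Using the resistance-network approach (series):
R_stainless steel = L/(kA) = 0.0015/(17.9×6.31) = 1.328×10^-5 K/W
R_calcium silicate = L/(kA) = 0.16/(0.0617×6.31) = 0.411 K/W
R_total = 0.411 K/W
Q = ΔT / R_total = 322 / 0.411

Q ≈ 783 W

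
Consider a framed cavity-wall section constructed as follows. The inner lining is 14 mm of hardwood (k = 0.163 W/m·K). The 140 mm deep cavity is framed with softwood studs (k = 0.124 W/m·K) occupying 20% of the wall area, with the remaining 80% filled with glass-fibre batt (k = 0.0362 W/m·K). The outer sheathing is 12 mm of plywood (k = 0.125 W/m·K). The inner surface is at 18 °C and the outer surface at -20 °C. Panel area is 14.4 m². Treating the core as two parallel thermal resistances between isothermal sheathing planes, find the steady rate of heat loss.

Q ≈ 196 W

Sheathing layers in series; stud and cavity paths in parallel between them.
R_inner = 0.014/(0.163×14.4) = 0.005965 K/W
R_stud  = 0.14/(0.124×0.2×14.4) = 0.392 K/W
R_cav   = 0.14/(0.0362×0.8×14.4) = 0.3357 K/W
1/R_core = 1/R_stud + 1/R_cav → R_core = 0.1808 K/W
R_outer = 0.012/(0.125×14.4) = 0.006667 K/W
R_total = 0.1935 K/W
Q = ΔT/R_total = 38/0.1935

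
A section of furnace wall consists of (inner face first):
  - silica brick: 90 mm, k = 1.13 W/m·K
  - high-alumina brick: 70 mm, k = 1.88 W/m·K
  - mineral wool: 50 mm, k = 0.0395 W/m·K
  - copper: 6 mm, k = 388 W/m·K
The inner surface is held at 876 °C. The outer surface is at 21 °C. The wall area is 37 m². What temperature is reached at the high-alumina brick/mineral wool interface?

Using the resistance-network approach (series):
R_silica brick = L/(kA) = 0.09/(1.13×37) = 0.002153 K/W
R_high-alumina brick = L/(kA) = 0.07/(1.88×37) = 0.001006 K/W
R_mineral wool = L/(kA) = 0.05/(0.0395×37) = 0.03421 K/W
R_copper = L/(kA) = 0.006/(388×37) = 4.179×10^-7 K/W
R_total = 0.03737 K/W;  Q = ΔT/R_total = 855/0.03737 = 22880 W
T_interface = T_inner − Q·ΣR(inner→interface) = 876 − 22900×0.003159

T ≈ 804 °C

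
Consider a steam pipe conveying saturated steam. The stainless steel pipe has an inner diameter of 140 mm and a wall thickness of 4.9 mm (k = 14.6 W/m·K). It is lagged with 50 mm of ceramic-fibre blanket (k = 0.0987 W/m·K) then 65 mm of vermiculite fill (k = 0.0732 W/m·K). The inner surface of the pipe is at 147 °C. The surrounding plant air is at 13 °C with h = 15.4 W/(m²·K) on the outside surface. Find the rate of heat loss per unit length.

q′ ≈ 74.8 W/m

Treating each annulus and film as a series resistance:
R_stainless steel pipe wall = ln(74.9/70)/(2π×14.6×1) = 7.375×10^-4 K/W
R_ceramic-fibre blanket = ln(124.9/74.9)/(2π×0.0987×1) = 0.8246 K/W
R_vermiculite fill = ln(189.9/124.9)/(2π×0.0732×1) = 0.911 K/W
R_outer film = 1/(h_o·2πr_oL) = 1/(15.4×2π×0.1899×1) = 0.05442 K/W
R_total = 1.791 K/W
Q = ΔT/R_total = 134/1.791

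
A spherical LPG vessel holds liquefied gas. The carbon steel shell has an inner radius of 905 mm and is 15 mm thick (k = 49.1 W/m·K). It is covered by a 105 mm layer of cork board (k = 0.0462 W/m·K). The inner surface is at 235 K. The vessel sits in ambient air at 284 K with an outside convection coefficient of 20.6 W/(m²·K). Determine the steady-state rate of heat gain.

Q ≈ 251 W

Radial (spherical) resistances in series:
R_carbon steel shell = (1/0.905 − 1/0.92)/(4π×49.1) = 2.92×10^-5 K/W
R_cork board = (1/0.92 − 1/1.025)/(4π×0.0462) = 0.1918 K/W
R_outer film = 1/(h·4πr_o²) = 1/(20.6×4π×1.025²) = 0.003677 K/W
R_total = 0.1955 K/W
Q = ΔT/R_total = 49/0.1955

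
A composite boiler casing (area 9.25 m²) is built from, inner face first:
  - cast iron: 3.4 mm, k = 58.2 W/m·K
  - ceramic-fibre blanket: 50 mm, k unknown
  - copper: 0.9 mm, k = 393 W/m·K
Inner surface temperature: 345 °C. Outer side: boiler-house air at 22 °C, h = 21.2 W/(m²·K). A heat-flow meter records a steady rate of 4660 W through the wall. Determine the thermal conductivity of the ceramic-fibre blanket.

Treating each layer as a thermal resistance in series:
R_cast iron = L/(kA) = 0.0034/(58.2×9.25) = 6.316×10^-6 K/W
R_copper = L/(kA) = 0.0009/(393×9.25) = 2.476×10^-7 K/W
R_outer film = 1/(h_o·A) = 1/(21.2×9.25) = 0.005099 K/W
Sum of known resistances R_other = 0.005106 K/W
Total R = ΔT/Q = 323/4660 = 0.06931 K/W
R_ceramic-fibre blanket = R_total − R_other = 0.06421 K/W
k = L/(R·A) = 0.05/(0.06421×9.25)

k ≈ 0.0842 W/(m·K)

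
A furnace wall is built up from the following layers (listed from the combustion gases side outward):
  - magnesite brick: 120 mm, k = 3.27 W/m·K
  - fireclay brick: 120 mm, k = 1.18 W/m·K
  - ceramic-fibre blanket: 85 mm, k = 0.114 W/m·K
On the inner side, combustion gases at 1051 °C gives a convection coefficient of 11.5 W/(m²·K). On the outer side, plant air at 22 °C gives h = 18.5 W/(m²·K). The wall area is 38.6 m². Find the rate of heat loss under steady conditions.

Q ≈ 38800 W

Thermal resistances in series:
R_inner film = 1/(h_i·A) = 1/(11.5×38.6) = 0.002253 K/W
R_magnesite brick = L/(kA) = 0.12/(3.27×38.6) = 9.507×10^-4 K/W
R_fireclay brick = L/(kA) = 0.12/(1.18×38.6) = 0.002635 K/W
R_ceramic-fibre blanket = L/(kA) = 0.085/(0.114×38.6) = 0.01932 K/W
R_outer film = 1/(h_o·A) = 1/(18.5×38.6) = 0.0014 K/W
R_total = 0.02655 K/W
Q = ΔT / R_total = 1029 / 0.02655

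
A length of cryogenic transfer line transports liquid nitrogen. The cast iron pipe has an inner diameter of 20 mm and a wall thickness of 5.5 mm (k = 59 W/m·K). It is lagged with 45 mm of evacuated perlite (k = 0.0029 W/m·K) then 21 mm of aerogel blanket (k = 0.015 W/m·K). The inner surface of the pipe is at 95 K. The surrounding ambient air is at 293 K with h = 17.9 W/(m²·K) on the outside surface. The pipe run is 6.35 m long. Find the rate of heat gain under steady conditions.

Q ≈ 16.1 W

For a radial system each layer contributes R = ln(r_out/r_in)/(2πkL); films add R = 1/(hA).
R_cast iron pipe wall = ln(15.5/10)/(2π×59×6.35) = 1.862×10^-4 K/W
R_evacuated perlite = ln(60.5/15.5)/(2π×0.0029×6.35) = 11.77 K/W
R_aerogel blanket = ln(81.5/60.5)/(2π×0.015×6.35) = 0.4979 K/W
R_outer film = 1/(h_o·2πr_oL) = 1/(17.9×2π×0.0815×6.35) = 0.01718 K/W
R_total = 12.28 K/W
Q = ΔT/R_total = 198/12.28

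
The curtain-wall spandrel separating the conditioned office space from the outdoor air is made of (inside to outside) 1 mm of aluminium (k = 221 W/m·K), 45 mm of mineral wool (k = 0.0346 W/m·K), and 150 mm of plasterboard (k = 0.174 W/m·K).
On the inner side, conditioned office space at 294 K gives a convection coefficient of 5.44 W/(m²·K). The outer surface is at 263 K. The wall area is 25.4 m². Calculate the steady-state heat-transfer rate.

Q ≈ 336 W

Series thermal resistances:
R_inner film = 1/(h_i·A) = 1/(5.44×25.4) = 0.007237 K/W
R_aluminium = L/(kA) = 0.001/(221×25.4) = 1.781×10^-7 K/W
R_mineral wool = L/(kA) = 0.045/(0.0346×25.4) = 0.0512 K/W
R_plasterboard = L/(kA) = 0.15/(0.174×25.4) = 0.03394 K/W
R_total = 0.09238 K/W
Q = ΔT / R_total = 31 / 0.09238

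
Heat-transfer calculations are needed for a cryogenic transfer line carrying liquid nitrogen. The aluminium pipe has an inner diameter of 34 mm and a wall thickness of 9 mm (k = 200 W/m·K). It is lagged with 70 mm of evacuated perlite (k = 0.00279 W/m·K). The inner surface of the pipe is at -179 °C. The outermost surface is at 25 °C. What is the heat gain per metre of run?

q′ ≈ 2.74 W/m

Radial resistances (cylindrical: R_cond = ln(r_o/r_i)/(2πkL), R_conv = 1/(h·2πrL)):
R_aluminium pipe wall = ln(26/17)/(2π×200×1) = 3.381×10^-4 K/W
R_evacuated perlite = ln(96/26)/(2π×0.00279×1) = 74.51 K/W
R_total = 74.52 K/W
Q = ΔT/R_total = 204/74.52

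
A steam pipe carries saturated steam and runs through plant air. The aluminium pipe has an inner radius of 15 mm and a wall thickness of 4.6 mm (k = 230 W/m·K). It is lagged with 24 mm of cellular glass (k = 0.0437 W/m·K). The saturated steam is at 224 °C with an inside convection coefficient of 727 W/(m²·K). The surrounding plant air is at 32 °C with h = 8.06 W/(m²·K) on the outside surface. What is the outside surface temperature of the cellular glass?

Radial resistances (cylindrical: R_cond = ln(r_o/r_i)/(2πkL), R_conv = 1/(h·2πrL)):
R_inner film = 1/(h_i·2πr₁L) = 1/(727×2π×0.015×1) = 0.01459 K/W
R_aluminium pipe wall = ln(19.6/15)/(2π×230×1) = 1.851×10^-4 K/W
R_cellular glass = ln(43.6/19.6)/(2π×0.0437×1) = 2.912 K/W
R_outer film = 1/(h_o·2πr_oL) = 1/(8.06×2π×0.0436×1) = 0.4529 K/W
R_total = 3.38 K/W
Q = ΔT/R_total = 192/3.38
Q = 56.8 W/m
T_interface = T_inner − Q·ΣR(inner→interface) = 224 − 56.8×2.927

T ≈ 57.7 °C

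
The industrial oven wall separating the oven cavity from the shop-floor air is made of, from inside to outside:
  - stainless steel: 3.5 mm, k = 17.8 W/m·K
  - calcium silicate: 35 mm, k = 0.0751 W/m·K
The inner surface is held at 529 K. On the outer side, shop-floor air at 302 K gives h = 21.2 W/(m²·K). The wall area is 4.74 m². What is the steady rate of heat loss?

Thermal resistances in series:
R_stainless steel = L/(kA) = 0.0035/(17.8×4.74) = 4.148×10^-5 K/W
R_calcium silicate = L/(kA) = 0.035/(0.0751×4.74) = 0.09832 K/W
R_outer film = 1/(h_o·A) = 1/(21.2×4.74) = 0.009951 K/W
R_total = 0.1083 K/W
Q = ΔT / R_total = 227 / 0.1083

Q ≈ 2100 W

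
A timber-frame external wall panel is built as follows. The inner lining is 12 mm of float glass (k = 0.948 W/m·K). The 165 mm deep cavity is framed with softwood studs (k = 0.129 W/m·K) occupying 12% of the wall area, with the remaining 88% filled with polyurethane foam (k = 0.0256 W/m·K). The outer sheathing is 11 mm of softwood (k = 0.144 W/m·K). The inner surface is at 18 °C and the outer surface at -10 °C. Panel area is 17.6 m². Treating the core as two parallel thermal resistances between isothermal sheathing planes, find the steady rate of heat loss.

Q ≈ 111 W

Sheathing layers in series; stud and cavity paths in parallel between them.
R_inner = 0.012/(0.948×17.6) = 7.192×10^-4 K/W
R_stud  = 0.165/(0.129×0.12×17.6) = 0.6056 K/W
R_cav   = 0.165/(0.0256×0.88×17.6) = 0.4161 K/W
1/R_core = 1/R_stud + 1/R_cav → R_core = 0.2467 K/W
R_outer = 0.011/(0.144×17.6) = 0.00434 K/W
R_total = 0.2517 K/W
Q = ΔT/R_total = 28/0.2517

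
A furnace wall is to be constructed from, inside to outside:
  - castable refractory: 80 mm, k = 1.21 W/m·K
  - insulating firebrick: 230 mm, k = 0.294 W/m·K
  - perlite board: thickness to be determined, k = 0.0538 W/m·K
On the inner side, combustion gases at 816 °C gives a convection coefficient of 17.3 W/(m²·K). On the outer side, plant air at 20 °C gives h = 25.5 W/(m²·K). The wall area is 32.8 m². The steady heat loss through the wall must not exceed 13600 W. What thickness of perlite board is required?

L ≈ 52.4 mm

Thermal resistances in series:
R_inner film = 1/(h_i·A) = 1/(17.3×32.8) = 0.001762 K/W
R_castable refractory = L/(kA) = 0.08/(1.21×32.8) = 0.002016 K/W
R_insulating firebrick = L/(kA) = 0.23/(0.294×32.8) = 0.02385 K/W
R_outer film = 1/(h_o·A) = 1/(25.5×32.8) = 0.001196 K/W
Sum of the known resistances R_other = 0.02882 K/W
Required total resistance R_tot = ΔT/Q_allow = 796/13600 = 0.05853 K/W
R_perlite board = R_tot − R_other = 0.0297 K/W
L = R·k·A = 0.0297×0.0538×32.8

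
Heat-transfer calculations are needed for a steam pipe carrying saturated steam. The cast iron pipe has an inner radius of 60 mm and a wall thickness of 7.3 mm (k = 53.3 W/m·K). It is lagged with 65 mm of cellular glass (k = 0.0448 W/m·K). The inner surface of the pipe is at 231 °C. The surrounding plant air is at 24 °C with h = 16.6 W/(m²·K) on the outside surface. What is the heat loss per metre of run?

For a radial system each layer contributes R = ln(r_out/r_in)/(2πkL); films add R = 1/(hA).
R_cast iron pipe wall = ln(67.3/60)/(2π×53.3×1) = 3.428×10^-4 K/W
R_cellular glass = ln(132.3/67.3)/(2π×0.0448×1) = 2.401 K/W
R_outer film = 1/(h_o·2πr_oL) = 1/(16.6×2π×0.1323×1) = 0.07247 K/W
R_total = 2.474 K/W
Q = ΔT/R_total = 207/2.474

q′ ≈ 83.7 W/m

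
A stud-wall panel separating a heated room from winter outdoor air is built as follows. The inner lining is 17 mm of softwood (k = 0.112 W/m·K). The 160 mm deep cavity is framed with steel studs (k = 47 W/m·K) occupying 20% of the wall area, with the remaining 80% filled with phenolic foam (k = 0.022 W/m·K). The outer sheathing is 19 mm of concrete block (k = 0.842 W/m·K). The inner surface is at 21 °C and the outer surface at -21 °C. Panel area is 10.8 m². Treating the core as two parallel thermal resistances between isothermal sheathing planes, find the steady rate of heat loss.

Sheathing layers in series; stud and cavity paths in parallel between them.
R_inner = 0.017/(0.112×10.8) = 0.01405 K/W
R_stud  = 0.16/(47×0.2×10.8) = 0.001576 K/W
R_cav   = 0.16/(0.022×0.8×10.8) = 0.8418 K/W
1/R_core = 1/R_stud + 1/R_cav → R_core = 0.001573 K/W
R_outer = 0.019/(0.842×10.8) = 0.002089 K/W
R_total = 0.01772 K/W
Q = ΔT/R_total = 42/0.01772

Q ≈ 2370 W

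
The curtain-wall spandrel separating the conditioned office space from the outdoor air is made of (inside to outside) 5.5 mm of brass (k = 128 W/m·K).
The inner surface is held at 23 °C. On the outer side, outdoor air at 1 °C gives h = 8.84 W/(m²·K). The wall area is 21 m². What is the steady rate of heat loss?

Series thermal resistances:
R_brass = L/(kA) = 0.0055/(128×21) = 2.046×10^-6 K/W
R_outer film = 1/(h_o·A) = 1/(8.84×21) = 0.005387 K/W
R_total = 0.005389 K/W
Q = ΔT / R_total = 22 / 0.005389

Q ≈ 4080 W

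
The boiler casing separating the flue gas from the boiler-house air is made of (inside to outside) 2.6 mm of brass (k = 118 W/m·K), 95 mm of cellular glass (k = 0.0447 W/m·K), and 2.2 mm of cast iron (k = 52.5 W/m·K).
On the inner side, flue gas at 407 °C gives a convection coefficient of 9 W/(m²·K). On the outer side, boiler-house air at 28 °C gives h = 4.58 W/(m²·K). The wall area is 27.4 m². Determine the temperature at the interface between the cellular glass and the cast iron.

Model the wall as resistances in series:
R_inner film = 1/(h_i·A) = 1/(9×27.4) = 0.004055 K/W
R_brass = L/(kA) = 0.0026/(118×27.4) = 8.042×10^-7 K/W
R_cellular glass = L/(kA) = 0.095/(0.0447×27.4) = 0.07756 K/W
R_cast iron = L/(kA) = 0.0022/(52.5×27.4) = 1.529×10^-6 K/W
R_outer film = 1/(h_o·A) = 1/(4.58×27.4) = 0.007969 K/W
R_total = 0.08959 K/W;  Q = ΔT/R_total = 379/0.08959 = 4230 W
T_interface = T_inner − Q·ΣR(inner→interface) = 407 − 4230×0.08162

T ≈ 61.7 °C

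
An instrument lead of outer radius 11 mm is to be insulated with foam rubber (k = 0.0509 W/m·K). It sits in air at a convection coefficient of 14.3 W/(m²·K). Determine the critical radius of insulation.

r_cr ≈ 3.56 mm

For a cylinder r_cr = k/h = 0.0509/14.3
r_cr = 3.56 mm; since the bare radius (11 mm) is above r_cr, any added insulation will reduce heat loss.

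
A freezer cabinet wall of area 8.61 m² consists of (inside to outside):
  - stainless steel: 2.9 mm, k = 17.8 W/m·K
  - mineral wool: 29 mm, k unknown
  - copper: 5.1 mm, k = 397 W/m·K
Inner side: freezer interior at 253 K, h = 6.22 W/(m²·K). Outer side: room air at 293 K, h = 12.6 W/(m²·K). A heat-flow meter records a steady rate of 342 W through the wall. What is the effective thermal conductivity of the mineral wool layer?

Treating each layer as a thermal resistance in series:
R_inner film = 1/(h_i·A) = 1/(6.22×8.61) = 0.01867 K/W
R_stainless steel = L/(kA) = 0.0029/(17.8×8.61) = 1.892×10^-5 K/W
R_copper = L/(kA) = 0.0051/(397×8.61) = 1.492×10^-6 K/W
R_outer film = 1/(h_o·A) = 1/(12.6×8.61) = 0.009218 K/W
Sum of known resistances R_other = 0.02791 K/W
Total R = ΔT/Q = 40/342 = 0.117 K/W
R_mineral wool = R_total − R_other = 0.08905 K/W
k = L/(R·A) = 0.029/(0.08905×8.61)

k ≈ 0.0378 W/(m·K)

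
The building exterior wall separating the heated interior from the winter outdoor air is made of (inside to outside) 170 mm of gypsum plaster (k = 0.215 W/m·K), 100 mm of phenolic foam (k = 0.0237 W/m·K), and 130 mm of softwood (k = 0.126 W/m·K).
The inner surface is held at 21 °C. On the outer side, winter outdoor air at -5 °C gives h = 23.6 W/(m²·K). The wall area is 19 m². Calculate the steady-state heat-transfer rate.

Thermal resistances in series:
R_gypsum plaster = L/(kA) = 0.17/(0.215×19) = 0.04162 K/W
R_phenolic foam = L/(kA) = 0.1/(0.0237×19) = 0.2221 K/W
R_softwood = L/(kA) = 0.13/(0.126×19) = 0.0543 K/W
R_outer film = 1/(h_o·A) = 1/(23.6×19) = 0.00223 K/W
R_total = 0.3202 K/W
Q = ΔT / R_total = 26 / 0.3202

Q ≈ 81.2 W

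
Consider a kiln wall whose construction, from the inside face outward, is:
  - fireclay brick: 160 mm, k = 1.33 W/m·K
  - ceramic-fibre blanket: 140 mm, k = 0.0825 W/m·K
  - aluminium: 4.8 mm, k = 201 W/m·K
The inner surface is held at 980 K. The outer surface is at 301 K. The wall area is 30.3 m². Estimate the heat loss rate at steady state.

Q ≈ 11300 W

Series thermal resistances:
R_fireclay brick = L/(kA) = 0.16/(1.33×30.3) = 0.00397 K/W
R_ceramic-fibre blanket = L/(kA) = 0.14/(0.0825×30.3) = 0.05601 K/W
R_aluminium = L/(kA) = 0.0048/(201×30.3) = 7.881×10^-7 K/W
R_total = 0.05998 K/W
Q = ΔT / R_total = 679 / 0.05998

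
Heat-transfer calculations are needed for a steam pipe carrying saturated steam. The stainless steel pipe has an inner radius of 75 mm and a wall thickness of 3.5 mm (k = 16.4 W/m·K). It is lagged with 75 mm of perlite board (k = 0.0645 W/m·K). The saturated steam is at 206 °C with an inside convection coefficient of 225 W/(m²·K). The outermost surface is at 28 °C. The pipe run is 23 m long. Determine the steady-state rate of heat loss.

Cylindrical conduction, so R = ln(r₂/r₁)/(2πkL) per layer, in series:
R_inner film = 1/(h_i·2πr₁L) = 1/(225×2π×0.075×23) = 4.101×10^-4 K/W
R_stainless steel pipe wall = ln(78.5/75)/(2π×16.4×23) = 1.924×10^-5 K/W
R_perlite board = ln(153.5/78.5)/(2π×0.0645×23) = 0.07194 K/W
R_total = 0.07237 K/W
Q = ΔT/R_total = 178/0.07237

Q ≈ 2460 W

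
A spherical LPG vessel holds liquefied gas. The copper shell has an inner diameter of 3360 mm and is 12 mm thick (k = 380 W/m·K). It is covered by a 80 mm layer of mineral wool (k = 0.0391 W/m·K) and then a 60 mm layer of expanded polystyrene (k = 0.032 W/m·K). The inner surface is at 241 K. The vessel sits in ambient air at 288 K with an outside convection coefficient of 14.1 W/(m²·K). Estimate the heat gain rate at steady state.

Radial (spherical) resistances in series:
R_copper shell = (1/1.68 − 1/1.692)/(4π×380) = 8.841×10^-7 K/W
R_mineral wool = (1/1.692 − 1/1.772)/(4π×0.0391) = 0.0543 K/W
R_expanded polystyrene = (1/1.772 − 1/1.832)/(4π×0.032) = 0.04596 K/W
R_outer film = 1/(h·4πr_o²) = 1/(14.1×4π×1.832²) = 0.001682 K/W
R_total = 0.1019 K/W
Q = ΔT/R_total = 47/0.1019

Q ≈ 461 W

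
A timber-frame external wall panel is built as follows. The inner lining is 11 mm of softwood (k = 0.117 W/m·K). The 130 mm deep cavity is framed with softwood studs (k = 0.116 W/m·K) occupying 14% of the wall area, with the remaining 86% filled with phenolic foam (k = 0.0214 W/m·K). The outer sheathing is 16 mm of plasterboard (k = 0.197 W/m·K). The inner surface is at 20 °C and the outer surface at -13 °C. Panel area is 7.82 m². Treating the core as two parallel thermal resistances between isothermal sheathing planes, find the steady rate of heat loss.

Q ≈ 65.7 W

Sheathing layers in series; stud and cavity paths in parallel between them.
R_inner = 0.011/(0.117×7.82) = 0.01202 K/W
R_stud  = 0.13/(0.116×0.14×7.82) = 1.024 K/W
R_cav   = 0.13/(0.0214×0.86×7.82) = 0.9033 K/W
1/R_core = 1/R_stud + 1/R_cav → R_core = 0.4799 K/W
R_outer = 0.016/(0.197×7.82) = 0.01039 K/W
R_total = 0.5023 K/W
Q = ΔT/R_total = 33/0.5023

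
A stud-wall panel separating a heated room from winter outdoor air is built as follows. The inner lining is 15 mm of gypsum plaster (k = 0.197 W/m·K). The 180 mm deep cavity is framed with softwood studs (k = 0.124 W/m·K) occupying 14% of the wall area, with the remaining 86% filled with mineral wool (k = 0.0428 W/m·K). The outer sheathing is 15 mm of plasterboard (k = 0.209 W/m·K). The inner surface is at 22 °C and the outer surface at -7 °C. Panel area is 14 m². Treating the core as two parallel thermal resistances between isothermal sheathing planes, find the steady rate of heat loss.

Q ≈ 117 W

Sheathing layers in series; stud and cavity paths in parallel between them.
R_inner = 0.015/(0.197×14) = 0.005439 K/W
R_stud  = 0.18/(0.124×0.14×14) = 0.7406 K/W
R_cav   = 0.18/(0.0428×0.86×14) = 0.3493 K/W
1/R_core = 1/R_stud + 1/R_cav → R_core = 0.2374 K/W
R_outer = 0.015/(0.209×14) = 0.005126 K/W
R_total = 0.2479 K/W
Q = ΔT/R_total = 29/0.2479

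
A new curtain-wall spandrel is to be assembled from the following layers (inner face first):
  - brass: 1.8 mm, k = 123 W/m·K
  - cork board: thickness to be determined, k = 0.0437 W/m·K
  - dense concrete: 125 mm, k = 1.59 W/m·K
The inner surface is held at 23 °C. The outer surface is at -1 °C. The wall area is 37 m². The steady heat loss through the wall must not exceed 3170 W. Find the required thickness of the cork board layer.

L ≈ 8.81 mm

Using the resistance-network approach (series):
R_brass = L/(kA) = 0.0018/(123×37) = 3.955×10^-7 K/W
R_dense concrete = L/(kA) = 0.125/(1.59×37) = 0.002125 K/W
Sum of the known resistances R_other = 0.002125 K/W
Required total resistance R_tot = ΔT/Q_allow = 24/3170 = 0.007571 K/W
R_cork board = R_tot − R_other = 0.005446 K/W
L = R·k·A = 0.005446×0.0437×37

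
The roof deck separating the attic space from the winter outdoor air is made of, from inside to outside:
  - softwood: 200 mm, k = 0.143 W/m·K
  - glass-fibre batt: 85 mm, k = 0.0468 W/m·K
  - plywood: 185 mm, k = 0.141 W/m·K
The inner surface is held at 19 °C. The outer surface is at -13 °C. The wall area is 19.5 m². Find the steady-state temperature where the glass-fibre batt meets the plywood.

Thermal resistances in series:
R_softwood = L/(kA) = 0.2/(0.143×19.5) = 0.07172 K/W
R_glass-fibre batt = L/(kA) = 0.085/(0.0468×19.5) = 0.09314 K/W
R_plywood = L/(kA) = 0.185/(0.141×19.5) = 0.06728 K/W
R_total = 0.2321 K/W;  Q = ΔT/R_total = 32/0.2321 = 137.8 W
T_interface = T_inner − Q·ΣR(inner→interface) = 19 − 138×0.1649

T ≈ -3.73 °C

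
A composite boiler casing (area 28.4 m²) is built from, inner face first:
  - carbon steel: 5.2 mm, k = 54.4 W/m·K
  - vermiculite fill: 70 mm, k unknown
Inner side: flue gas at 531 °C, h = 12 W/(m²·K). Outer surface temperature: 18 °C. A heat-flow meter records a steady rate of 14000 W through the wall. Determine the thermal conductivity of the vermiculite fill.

k ≈ 0.0731 W/(m·K)

Model the wall as resistances in series:
R_inner film = 1/(h_i·A) = 1/(12×28.4) = 0.002934 K/W
R_carbon steel = L/(kA) = 0.0052/(54.4×28.4) = 3.366×10^-6 K/W
Sum of known resistances R_other = 0.002938 K/W
Total R = ΔT/Q = 513/14000 = 0.03664 K/W
R_vermiculite fill = R_total − R_other = 0.03371 K/W
k = L/(R·A) = 0.07/(0.03371×28.4)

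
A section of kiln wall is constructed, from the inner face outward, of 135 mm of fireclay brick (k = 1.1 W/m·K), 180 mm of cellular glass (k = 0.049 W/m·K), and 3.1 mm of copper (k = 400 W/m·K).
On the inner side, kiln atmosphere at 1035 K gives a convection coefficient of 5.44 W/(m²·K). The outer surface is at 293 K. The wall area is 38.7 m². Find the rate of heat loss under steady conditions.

Q ≈ 7210 W

Series thermal resistances:
R_inner film = 1/(h_i·A) = 1/(5.44×38.7) = 0.00475 K/W
R_fireclay brick = L/(kA) = 0.135/(1.1×38.7) = 0.003171 K/W
R_cellular glass = L/(kA) = 0.18/(0.049×38.7) = 0.09492 K/W
R_copper = L/(kA) = 0.0031/(400×38.7) = 2.003×10^-7 K/W
R_total = 0.1028 K/W
Q = ΔT / R_total = 742 / 0.1028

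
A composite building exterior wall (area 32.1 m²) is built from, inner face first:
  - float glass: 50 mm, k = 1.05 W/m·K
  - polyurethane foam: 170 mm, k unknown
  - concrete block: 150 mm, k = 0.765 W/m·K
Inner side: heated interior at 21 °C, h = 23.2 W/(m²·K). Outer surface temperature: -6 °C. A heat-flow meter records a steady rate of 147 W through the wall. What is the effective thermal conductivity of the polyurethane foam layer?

Model the wall as resistances in series:
R_inner film = 1/(h_i·A) = 1/(23.2×32.1) = 0.001343 K/W
R_float glass = L/(kA) = 0.05/(1.05×32.1) = 0.001483 K/W
R_concrete block = L/(kA) = 0.15/(0.765×32.1) = 0.006108 K/W
Sum of known resistances R_other = 0.008935 K/W
Total R = ΔT/Q = 27/147 = 0.1837 K/W
R_polyurethane foam = R_total − R_other = 0.1747 K/W
k = L/(R·A) = 0.17/(0.1747×32.1)

k ≈ 0.0303 W/(m·K)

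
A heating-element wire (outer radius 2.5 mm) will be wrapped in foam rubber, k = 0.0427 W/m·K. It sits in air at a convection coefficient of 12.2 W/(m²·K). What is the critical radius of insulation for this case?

r_cr ≈ 3.5 mm

For a cylinder r_cr = k/h = 0.0427/12.2
r_cr = 3.5 mm; since the bare radius (2.5 mm) is below r_cr, adding a thin layer of insulation will *increase* heat loss.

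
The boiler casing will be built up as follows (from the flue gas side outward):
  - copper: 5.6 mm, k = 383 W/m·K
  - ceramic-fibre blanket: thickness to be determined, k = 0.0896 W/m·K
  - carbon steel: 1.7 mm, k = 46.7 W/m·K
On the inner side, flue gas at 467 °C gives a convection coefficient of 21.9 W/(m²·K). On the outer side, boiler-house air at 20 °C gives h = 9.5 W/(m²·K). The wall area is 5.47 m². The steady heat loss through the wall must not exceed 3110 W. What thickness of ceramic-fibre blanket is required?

L ≈ 56.9 mm

Treating each layer as a thermal resistance in series:
R_inner film = 1/(h_i·A) = 1/(21.9×5.47) = 0.008348 K/W
R_copper = L/(kA) = 0.0056/(383×5.47) = 2.673×10^-6 K/W
R_carbon steel = L/(kA) = 0.0017/(46.7×5.47) = 6.655×10^-6 K/W
R_outer film = 1/(h_o·A) = 1/(9.5×5.47) = 0.01924 K/W
Sum of the known resistances R_other = 0.0276 K/W
Required total resistance R_tot = ΔT/Q_allow = 447/3110 = 0.1437 K/W
R_ceramic-fibre blanket = R_tot − R_other = 0.1161 K/W
L = R·k·A = 0.1161×0.0896×5.47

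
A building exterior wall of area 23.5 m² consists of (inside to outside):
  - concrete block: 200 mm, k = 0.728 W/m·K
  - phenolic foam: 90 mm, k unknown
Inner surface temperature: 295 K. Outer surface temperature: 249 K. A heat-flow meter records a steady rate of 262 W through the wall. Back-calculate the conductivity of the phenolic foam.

k ≈ 0.0234 W/(m·K)

Thermal resistances in series:
R_concrete block = L/(kA) = 0.2/(0.728×23.5) = 0.01169 K/W
Sum of known resistances R_other = 0.01169 K/W
Total R = ΔT/Q = 46/262 = 0.1756 K/W
R_phenolic foam = R_total − R_other = 0.1639 K/W
k = L/(R·A) = 0.09/(0.1639×23.5)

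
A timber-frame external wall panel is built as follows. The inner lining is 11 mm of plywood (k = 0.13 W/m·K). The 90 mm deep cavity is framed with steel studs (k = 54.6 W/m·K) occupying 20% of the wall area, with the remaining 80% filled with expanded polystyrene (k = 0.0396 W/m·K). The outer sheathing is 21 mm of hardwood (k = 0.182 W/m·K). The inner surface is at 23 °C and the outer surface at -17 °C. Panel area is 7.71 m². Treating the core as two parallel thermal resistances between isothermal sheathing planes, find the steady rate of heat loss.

Q ≈ 1480 W

Sheathing layers in series; stud and cavity paths in parallel between them.
R_inner = 0.011/(0.13×7.71) = 0.01097 K/W
R_stud  = 0.09/(54.6×0.2×7.71) = 0.001069 K/W
R_cav   = 0.09/(0.0396×0.8×7.71) = 0.3685 K/W
1/R_core = 1/R_stud + 1/R_cav → R_core = 0.001066 K/W
R_outer = 0.021/(0.182×7.71) = 0.01497 K/W
R_total = 0.02701 K/W
Q = ΔT/R_total = 40/0.02701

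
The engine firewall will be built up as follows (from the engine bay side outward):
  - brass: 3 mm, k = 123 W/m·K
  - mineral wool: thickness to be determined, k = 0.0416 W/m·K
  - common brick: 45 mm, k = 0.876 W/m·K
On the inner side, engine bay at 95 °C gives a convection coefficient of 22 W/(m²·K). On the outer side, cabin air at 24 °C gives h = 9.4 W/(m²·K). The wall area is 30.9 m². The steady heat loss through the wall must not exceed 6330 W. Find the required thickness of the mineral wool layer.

L ≈ 5.96 mm

Treating each layer as a thermal resistance in series:
R_inner film = 1/(h_i·A) = 1/(22×30.9) = 0.001471 K/W
R_brass = L/(kA) = 0.003/(123×30.9) = 7.893×10^-7 K/W
R_common brick = L/(kA) = 0.045/(0.876×30.9) = 0.001662 K/W
R_outer film = 1/(h_o·A) = 1/(9.4×30.9) = 0.003443 K/W
Sum of the known resistances R_other = 0.006577 K/W
Required total resistance R_tot = ΔT/Q_allow = 71/6330 = 0.01122 K/W
R_mineral wool = R_tot − R_other = 0.004639 K/W
L = R·k·A = 0.004639×0.0416×30.9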